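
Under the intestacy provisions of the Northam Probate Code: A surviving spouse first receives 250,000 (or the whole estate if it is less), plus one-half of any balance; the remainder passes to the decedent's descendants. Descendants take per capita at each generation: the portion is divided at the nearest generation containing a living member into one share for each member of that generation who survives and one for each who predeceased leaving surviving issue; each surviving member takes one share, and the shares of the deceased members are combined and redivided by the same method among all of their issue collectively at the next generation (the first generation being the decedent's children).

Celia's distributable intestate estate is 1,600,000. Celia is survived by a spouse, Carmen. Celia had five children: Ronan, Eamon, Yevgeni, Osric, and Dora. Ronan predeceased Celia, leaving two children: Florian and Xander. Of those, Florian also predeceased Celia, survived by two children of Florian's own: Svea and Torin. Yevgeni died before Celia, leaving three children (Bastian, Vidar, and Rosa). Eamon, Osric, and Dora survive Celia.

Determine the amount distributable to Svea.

Svea receives 27,000.

Carmen first takes 250,000, leaving a balance of 1,350,000. Carmen then takes one-half of the balance (675,000), for a total of 925,000. The remaining 675,000 passes to the descendants.
The descendants' portion (675,000) is divided at the children's generation into 5 shares of 135,000. Eamon, Osric, and Dora each take 135,000. The 2 shares of the deceased (Ronan and Yevgeni) are combined into a pool of 270,000.
That pool (270,000) is divided at the grandchildren's generation into 5 shares of 54,000. Xander, Bastian, Vidar, and Rosa each take 54,000. The remaining share for the deceased Florian (54,000) is carried to the next generation.
That pool (54,000) is divided at the great-grandchildren's generation equally among Svea and Torin: 27,000 each.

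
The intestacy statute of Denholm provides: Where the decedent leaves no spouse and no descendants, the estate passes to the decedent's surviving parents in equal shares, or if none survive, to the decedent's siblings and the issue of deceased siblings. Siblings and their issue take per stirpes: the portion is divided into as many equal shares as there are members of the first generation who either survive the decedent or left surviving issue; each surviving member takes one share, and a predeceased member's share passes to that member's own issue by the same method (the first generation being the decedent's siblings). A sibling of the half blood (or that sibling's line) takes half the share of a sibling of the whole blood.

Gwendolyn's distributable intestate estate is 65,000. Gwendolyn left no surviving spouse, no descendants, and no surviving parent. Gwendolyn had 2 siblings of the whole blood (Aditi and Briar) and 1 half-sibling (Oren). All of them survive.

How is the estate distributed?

Oren: 13,000; Aditi: 26,000; Briar: 26,000

The entire 65,000 passes to the siblings and their issue.
Counting each half-blood sibling's line as half a unit, there are 5/2 units in 65,000, so one unit is 26,000. Whole-blood lines (Aditi and Briar) take 26,000 each; half-blood lines (Oren) take 13,000 each.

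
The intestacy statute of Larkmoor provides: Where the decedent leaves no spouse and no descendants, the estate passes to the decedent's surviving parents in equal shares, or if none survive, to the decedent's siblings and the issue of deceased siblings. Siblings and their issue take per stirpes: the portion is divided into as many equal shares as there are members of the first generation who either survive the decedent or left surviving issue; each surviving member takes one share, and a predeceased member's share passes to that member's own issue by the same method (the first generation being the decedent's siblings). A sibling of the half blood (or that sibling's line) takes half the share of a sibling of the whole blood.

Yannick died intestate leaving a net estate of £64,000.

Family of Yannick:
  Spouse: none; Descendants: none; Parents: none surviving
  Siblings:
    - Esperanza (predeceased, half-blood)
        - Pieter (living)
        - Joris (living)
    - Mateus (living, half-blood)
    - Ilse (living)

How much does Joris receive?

Joris receives £8,000.

The entire £64,000 passes to the siblings and their issue.
Counting each half-blood sibling's line as half a unit, there are 2 units in £64,000, so one unit is £32,000. Whole-blood lines (Ilse) take £32,000 each; half-blood lines (Esperanza and Mateus) take £16,000 each.
Esperanza's share (£16,000) is divided into 2 shares of £8,000: Pieter and Joris each take £8,000.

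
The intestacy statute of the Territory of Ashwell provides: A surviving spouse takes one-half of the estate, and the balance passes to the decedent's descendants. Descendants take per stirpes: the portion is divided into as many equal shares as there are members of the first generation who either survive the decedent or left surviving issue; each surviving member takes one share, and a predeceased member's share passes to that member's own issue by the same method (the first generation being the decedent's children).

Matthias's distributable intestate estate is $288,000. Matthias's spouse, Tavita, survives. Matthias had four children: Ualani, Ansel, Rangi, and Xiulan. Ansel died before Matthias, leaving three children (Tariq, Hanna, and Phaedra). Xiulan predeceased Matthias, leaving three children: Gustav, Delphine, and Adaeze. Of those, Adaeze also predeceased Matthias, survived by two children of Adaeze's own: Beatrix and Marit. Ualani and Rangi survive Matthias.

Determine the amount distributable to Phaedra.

Tavita takes one-half of $288,000 = $144,000. The remaining $144,000 passes to the descendants.
The descendants' portion ($144,000) is divided into 4 shares of $36,000: Ualani and Rangi each take $36,000; Ansel's $36,000 share passes to Ansel's issue; Xiulan's $36,000 share passes to Xiulan's issue.
Ansel's share ($36,000) is divided into 3 shares of $12,000: Tariq, Hanna, and Phaedra each take $12,000.
Xiulan's share ($36,000) is divided into 3 shares of $12,000: Gustav and Delphine each take $12,000; Adaeze's $12,000 share passes to Adaeze's issue.
Adaeze's share ($12,000) is divided into 2 shares of $6,000: Beatrix and Marit each take $6,000.

Phaedra receives $12,000.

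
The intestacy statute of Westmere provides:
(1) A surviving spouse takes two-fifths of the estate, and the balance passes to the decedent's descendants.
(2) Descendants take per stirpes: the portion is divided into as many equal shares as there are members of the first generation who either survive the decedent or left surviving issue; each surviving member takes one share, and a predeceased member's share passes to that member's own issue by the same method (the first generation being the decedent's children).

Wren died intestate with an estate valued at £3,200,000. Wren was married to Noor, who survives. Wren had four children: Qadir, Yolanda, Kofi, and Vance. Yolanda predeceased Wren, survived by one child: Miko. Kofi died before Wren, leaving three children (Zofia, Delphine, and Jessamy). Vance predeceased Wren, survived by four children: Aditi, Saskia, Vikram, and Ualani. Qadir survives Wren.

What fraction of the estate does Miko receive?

Miko receives 3/20 of the estate.

Noor takes two-fifths of £3,200,000 = £1,280,000. The remaining £1,920,000 passes to the descendants.
The descendants' portion (£1,920,000) is divided into 4 shares of £480,000: Qadir takes £480,000; Yolanda's £480,000 share passes to Yolanda's issue; Kofi's £480,000 share passes to Kofi's issue; Vance's £480,000 share passes to Vance's issue.
Yolanda's share (£480,000) passes entirely to Miko.
Kofi's share (£480,000) is divided into 3 shares of £160,000: Zofia, Delphine, and Jessamy each take £160,000.
Vance's share (£480,000) is divided into 4 shares of £120,000: Aditi, Saskia, Vikram, and Ualani each take £120,000.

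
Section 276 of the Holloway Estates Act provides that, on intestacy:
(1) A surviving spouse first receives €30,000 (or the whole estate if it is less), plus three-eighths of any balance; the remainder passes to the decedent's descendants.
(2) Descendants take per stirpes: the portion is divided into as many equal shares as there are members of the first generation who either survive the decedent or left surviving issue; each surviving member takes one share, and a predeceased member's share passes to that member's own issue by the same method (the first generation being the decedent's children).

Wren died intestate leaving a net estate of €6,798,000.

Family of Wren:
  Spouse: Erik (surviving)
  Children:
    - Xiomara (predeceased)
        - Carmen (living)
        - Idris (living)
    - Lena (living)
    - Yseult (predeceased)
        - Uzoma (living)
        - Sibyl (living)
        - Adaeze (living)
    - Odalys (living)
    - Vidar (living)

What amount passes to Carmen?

Erik first takes €30,000, leaving a balance of €6,768,000. Erik then takes three-eighths of the balance (€2,538,000), for a total of €2,568,000. The remaining €4,230,000 passes to the descendants.
The descendants' portion (€4,230,000) is divided into 5 shares of €846,000: Lena, Odalys, and Vidar each take €846,000; Xiomara's €846,000 share passes to Xiomara's issue; Yseult's €846,000 share passes to Yseult's issue.
Xiomara's share (€846,000) is divided into 2 shares of €423,000: Carmen and Idris each take €423,000.
Yseult's share (€846,000) is divided into 3 shares of €282,000: Uzoma, Sibyl, and Adaeze each take €282,000.

Carmen receives €423,000.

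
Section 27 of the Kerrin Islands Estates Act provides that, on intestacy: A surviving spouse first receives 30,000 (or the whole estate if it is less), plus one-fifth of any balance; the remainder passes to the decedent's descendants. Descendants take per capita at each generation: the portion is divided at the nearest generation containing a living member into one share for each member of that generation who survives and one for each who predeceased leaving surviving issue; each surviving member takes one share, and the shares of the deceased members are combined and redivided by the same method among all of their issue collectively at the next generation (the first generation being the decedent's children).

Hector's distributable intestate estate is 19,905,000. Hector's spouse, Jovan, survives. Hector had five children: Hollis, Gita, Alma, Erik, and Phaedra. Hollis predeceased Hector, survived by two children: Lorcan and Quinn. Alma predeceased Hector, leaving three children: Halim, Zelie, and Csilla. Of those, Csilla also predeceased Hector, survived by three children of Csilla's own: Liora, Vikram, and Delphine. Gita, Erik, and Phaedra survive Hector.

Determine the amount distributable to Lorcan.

Jovan first takes 30,000, leaving a balance of 19,875,000. Jovan then takes one-fifth of the balance (3,975,000), for a total of 4,005,000. The remaining 15,900,000 passes to the descendants.
The descendants' portion (15,900,000) is divided at the children's generation into 5 shares of 3,180,000. Gita, Erik, and Phaedra each take 3,180,000. The 2 shares of the deceased (Hollis and Alma) are combined into a pool of 6,360,000.
That pool (6,360,000) is divided at the grandchildren's generation into 5 shares of 1,272,000. Lorcan, Quinn, Halim, and Zelie each take 1,272,000. The remaining share for the deceased Csilla (1,272,000) is carried to the next generation.
That pool (1,272,000) is divided at the great-grandchildren's generation equally among Liora, Vikram, and Delphine: 424,000 each.

Lorcan receives 1,272,000.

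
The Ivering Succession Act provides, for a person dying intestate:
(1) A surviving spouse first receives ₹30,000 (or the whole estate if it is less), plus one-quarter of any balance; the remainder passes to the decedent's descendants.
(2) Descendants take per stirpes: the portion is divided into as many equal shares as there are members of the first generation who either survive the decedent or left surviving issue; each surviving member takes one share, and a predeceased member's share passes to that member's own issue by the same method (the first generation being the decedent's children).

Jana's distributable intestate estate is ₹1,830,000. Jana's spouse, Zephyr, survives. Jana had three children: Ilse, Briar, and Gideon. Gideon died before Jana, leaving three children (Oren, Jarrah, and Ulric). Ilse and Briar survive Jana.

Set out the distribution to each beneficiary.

Zephyr first takes ₹30,000, leaving a balance of ₹1,800,000. Zephyr then takes one-quarter of the balance (₹450,000), for a total of ₹480,000. The remaining ₹1,350,000 passes to the descendants.
The descendants' portion (₹1,350,000) is divided into 3 shares of ₹450,000: Ilse and Briar each take ₹450,000; Gideon's ₹450,000 share passes to Gideon's issue.
Gideon's share (₹450,000) is divided into 3 shares of ₹150,000: Oren, Jarrah, and Ulric each take ₹150,000.

Zephyr: ₹480,000; Ilse: ₹450,000; Briar: ₹450,000; Oren: ₹150,000; Jarrah: ₹150,000; Ulric: ₹150,000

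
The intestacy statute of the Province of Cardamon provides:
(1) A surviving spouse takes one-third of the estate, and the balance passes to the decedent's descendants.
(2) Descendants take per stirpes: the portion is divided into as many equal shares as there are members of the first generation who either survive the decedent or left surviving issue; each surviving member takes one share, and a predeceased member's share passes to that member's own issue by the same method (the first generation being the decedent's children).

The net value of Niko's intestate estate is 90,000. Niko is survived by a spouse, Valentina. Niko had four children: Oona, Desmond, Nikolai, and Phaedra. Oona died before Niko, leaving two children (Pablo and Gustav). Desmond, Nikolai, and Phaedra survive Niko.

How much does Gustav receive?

Valentina takes one-third of 90,000 = 30,000. The remaining 60,000 passes to the descendants.
The descendants' portion (60,000) is divided into 4 shares of 15,000: Desmond, Nikolai, and Phaedra each take 15,000; Oona's 15,000 share passes to Oona's issue.
Oona's share (15,000) is divided into 2 shares of 7,500: Pablo and Gustav each take 7,500.

Gustav receives 7,500.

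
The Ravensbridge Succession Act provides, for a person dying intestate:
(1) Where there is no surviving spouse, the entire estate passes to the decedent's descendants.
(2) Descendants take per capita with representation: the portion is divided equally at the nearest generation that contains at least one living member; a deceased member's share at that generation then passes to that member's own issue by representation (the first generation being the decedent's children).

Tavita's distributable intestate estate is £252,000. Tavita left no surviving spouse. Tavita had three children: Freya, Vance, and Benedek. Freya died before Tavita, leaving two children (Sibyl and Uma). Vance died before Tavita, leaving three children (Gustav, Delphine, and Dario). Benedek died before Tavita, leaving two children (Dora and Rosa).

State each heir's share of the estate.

The entire £252,000 passes to the descendants.
No child survives, so the initial division is made at the grandchildren's generation.
That amount (£252,000) is divided into 7 shares of £36,000: Sibyl, Uma, Gustav, Delphine, Dario, Dora, and Rosa each take £36,000.

Sibyl: £36,000; Uma: £36,000; Gustav: £36,000; Delphine: £36,000; Dario: £36,000; Dora: £36,000; Rosa: £36,000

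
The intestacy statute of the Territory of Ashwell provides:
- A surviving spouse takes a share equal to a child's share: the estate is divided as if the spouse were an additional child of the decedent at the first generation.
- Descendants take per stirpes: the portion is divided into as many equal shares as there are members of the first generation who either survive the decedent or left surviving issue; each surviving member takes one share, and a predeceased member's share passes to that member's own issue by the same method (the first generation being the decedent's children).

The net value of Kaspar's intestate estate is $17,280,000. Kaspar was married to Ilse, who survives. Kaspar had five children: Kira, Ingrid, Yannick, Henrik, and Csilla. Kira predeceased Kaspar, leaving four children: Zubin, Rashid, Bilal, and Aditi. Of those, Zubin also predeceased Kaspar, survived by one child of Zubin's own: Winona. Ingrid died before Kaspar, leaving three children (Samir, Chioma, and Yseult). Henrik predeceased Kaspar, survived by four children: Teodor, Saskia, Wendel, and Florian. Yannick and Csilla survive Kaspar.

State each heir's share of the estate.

The spouse counts as an additional share at the children's level, so there are 6 primary shares of $2,880,000. Ilse takes one such share ($2,880,000).
The children's combined portion ($14,400,000) is divided into 5 shares of $2,880,000: Yannick and Csilla each take $2,880,000; Kira's $2,880,000 share passes to Kira's issue; Ingrid's $2,880,000 share passes to Ingrid's issue; Henrik's $2,880,000 share passes to Henrik's issue.
Kira's share ($2,880,000) is divided into 4 shares of $720,000: Rashid, Bilal, and Aditi each take $720,000; Zubin's $720,000 share passes to Zubin's issue.
Zubin's share ($720,000) passes entirely to Winona.
Ingrid's share ($2,880,000) is divided into 3 shares of $960,000: Samir, Chioma, and Yseult each take $960,000.
Henrik's share ($2,880,000) is divided into 4 shares of $720,000: Teodor, Saskia, Wendel, and Florian each take $720,000.

Ilse: $2,880,000; Winona: $720,000; Rashid: $720,000; Bilal: $720,000; Aditi: $720,000; Samir: $960,000; Chioma: $960,000; Yseult: $960,000; Yannick: $2,880,000; Teodor: $720,000; Saskia: $720,000; Wendel: $720,000; Florian: $720,000; Csilla: $2,880,000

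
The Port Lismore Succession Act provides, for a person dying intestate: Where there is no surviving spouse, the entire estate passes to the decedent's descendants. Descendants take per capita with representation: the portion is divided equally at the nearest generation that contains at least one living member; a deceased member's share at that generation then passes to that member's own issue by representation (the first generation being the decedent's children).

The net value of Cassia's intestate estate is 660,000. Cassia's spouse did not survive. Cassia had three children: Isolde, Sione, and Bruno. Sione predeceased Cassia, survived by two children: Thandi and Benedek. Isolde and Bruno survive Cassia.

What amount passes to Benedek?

Benedek receives 110,000.

The entire 660,000 passes to the descendants.
That amount (660,000) is divided into 3 shares of 220,000: Isolde and Bruno each take 220,000; Sione's 220,000 share passes to Sione's issue.
Sione's share (220,000) is divided into 2 shares of 110,000: Thandi and Benedek each take 110,000.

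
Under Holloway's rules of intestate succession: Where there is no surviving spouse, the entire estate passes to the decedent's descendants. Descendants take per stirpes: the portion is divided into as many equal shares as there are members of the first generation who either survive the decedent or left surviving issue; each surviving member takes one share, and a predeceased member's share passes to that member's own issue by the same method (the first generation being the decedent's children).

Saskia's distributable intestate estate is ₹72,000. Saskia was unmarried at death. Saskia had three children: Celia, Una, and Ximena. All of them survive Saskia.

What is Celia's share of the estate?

The entire ₹72,000 passes to the descendants.
That amount (₹72,000) is divided into 3 shares of ₹24,000: Celia, Una, and Ximena each take ₹24,000.

Celia receives ₹24,000.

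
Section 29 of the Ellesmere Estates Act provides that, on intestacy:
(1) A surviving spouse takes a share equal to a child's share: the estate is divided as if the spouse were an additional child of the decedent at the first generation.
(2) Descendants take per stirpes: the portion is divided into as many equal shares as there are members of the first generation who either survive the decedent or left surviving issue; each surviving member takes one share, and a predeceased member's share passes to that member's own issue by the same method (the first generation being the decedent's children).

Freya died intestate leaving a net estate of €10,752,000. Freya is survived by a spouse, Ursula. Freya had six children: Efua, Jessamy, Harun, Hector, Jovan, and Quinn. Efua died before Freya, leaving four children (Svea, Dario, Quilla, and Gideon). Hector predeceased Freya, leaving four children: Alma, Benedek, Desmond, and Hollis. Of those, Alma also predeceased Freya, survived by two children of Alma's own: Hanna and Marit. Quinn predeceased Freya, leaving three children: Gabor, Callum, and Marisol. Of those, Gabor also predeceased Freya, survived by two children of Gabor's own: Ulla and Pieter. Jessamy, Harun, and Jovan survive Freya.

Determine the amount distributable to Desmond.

The spouse counts as an additional share at the children's level, so there are 7 primary shares of €1,536,000. Ursula takes one such share (€1,536,000).
The children's combined portion (€9,216,000) is divided into 6 shares of €1,536,000: Jessamy, Harun, and Jovan each take €1,536,000; Efua's €1,536,000 share passes to Efua's issue; Hector's €1,536,000 share passes to Hector's issue; Quinn's €1,536,000 share passes to Quinn's issue.
Efua's share (€1,536,000) is divided into 4 shares of €384,000: Svea, Dario, Quilla, and Gideon each take €384,000.
Hector's share (€1,536,000) is divided into 4 shares of €384,000: Benedek, Desmond, and Hollis each take €384,000; Alma's €384,000 share passes to Alma's issue.
Alma's share (€384,000) is divided into 2 shares of €192,000: Hanna and Marit each take €192,000.
Quinn's share (€1,536,000) is divided into 3 shares of €512,000: Callum and Marisol each take €512,000; Gabor's €512,000 share passes to Gabor's issue.
Gabor's share (€512,000) is divided into 2 shares of €256,000: Ulla and Pieter each take €256,000.

Desmond receives €384,000.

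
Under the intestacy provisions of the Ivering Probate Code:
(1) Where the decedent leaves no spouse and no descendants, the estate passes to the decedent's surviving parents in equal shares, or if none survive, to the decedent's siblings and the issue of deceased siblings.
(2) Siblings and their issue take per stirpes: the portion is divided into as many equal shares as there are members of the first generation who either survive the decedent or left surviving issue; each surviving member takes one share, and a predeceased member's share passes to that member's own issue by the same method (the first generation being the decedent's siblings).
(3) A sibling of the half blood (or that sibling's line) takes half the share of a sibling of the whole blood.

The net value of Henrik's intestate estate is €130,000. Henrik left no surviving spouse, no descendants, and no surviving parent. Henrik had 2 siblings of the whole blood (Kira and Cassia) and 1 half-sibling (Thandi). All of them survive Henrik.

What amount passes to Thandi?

The entire €130,000 passes to the siblings and their issue.
Counting each half-blood sibling's line as half a unit, there are 5/2 units in €130,000, so one unit is €52,000. Whole-blood lines (Kira and Cassia) take €52,000 each; half-blood lines (Thandi) take €26,000 each.

Thandi receives €26,000.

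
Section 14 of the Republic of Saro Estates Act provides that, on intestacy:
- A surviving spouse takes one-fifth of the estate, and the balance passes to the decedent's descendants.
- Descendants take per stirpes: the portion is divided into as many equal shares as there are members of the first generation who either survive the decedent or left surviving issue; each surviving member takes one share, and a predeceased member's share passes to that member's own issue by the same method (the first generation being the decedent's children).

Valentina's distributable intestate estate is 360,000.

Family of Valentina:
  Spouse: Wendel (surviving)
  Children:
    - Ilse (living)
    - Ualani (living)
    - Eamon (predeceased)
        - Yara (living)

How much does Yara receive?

Yara receives 96,000.

Wendel takes one-fifth of 360,000 = 72,000. The remaining 288,000 passes to the descendants.
The descendants' portion (288,000) is divided into 3 shares of 96,000: Ilse and Ualani each take 96,000; Eamon's 96,000 share passes to Eamon's issue.
Eamon's share (96,000) passes entirely to Yara.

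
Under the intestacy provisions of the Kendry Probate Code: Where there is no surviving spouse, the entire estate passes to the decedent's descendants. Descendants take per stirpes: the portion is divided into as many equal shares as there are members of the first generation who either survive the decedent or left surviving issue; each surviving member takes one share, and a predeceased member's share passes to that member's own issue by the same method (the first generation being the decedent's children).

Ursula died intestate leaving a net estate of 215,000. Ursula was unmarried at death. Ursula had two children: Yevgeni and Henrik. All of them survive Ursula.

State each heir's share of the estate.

Yevgeni: 107,500; Henrik: 107,500

The entire 215,000 passes to the descendants.
That amount (215,000) is divided into 2 shares of 107,500: Yevgeni and Henrik each take 107,500.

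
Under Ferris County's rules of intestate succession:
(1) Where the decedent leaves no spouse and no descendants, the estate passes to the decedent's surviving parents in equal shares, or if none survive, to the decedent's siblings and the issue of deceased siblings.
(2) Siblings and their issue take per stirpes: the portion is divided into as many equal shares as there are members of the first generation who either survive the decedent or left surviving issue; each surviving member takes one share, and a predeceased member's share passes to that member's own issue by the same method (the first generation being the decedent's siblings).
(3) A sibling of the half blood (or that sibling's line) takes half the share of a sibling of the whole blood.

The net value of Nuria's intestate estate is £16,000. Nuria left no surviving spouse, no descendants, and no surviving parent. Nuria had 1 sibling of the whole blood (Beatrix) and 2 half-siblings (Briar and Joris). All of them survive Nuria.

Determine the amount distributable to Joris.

Joris receives £4,000.

The entire £16,000 passes to the siblings and their issue.
Counting each half-blood sibling's line as half a unit, there are 2 units in £16,000, so one unit is £8,000. Whole-blood lines (Beatrix) take £8,000 each; half-blood lines (Briar and Joris) take £4,000 each.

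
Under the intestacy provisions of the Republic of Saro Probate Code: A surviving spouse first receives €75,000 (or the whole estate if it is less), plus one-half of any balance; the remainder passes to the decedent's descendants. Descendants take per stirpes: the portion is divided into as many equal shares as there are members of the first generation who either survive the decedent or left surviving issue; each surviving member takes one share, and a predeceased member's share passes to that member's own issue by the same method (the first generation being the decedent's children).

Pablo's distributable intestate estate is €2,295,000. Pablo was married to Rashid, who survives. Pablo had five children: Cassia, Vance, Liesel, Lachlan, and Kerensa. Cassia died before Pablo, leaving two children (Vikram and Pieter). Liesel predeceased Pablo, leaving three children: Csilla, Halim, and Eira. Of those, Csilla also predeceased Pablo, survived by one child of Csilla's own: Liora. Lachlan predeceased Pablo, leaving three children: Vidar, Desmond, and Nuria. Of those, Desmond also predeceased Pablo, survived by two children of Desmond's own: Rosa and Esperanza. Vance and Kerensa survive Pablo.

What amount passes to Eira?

Rashid first takes €75,000, leaving a balance of €2,220,000. Rashid then takes one-half of the balance (€1,110,000), for a total of €1,185,000. The remaining €1,110,000 passes to the descendants.
The descendants' portion (€1,110,000) is divided into 5 shares of €222,000: Vance and Kerensa each take €222,000; Cassia's €222,000 share passes to Cassia's issue; Liesel's €222,000 share passes to Liesel's issue; Lachlan's €222,000 share passes to Lachlan's issue.
Cassia's share (€222,000) is divided into 2 shares of €111,000: Vikram and Pieter each take €111,000.
Liesel's share (€222,000) is divided into 3 shares of €74,000: Halim and Eira each take €74,000; Csilla's €74,000 share passes to Csilla's issue.
Csilla's share (€74,000) passes entirely to Liora.
Lachlan's share (€222,000) is divided into 3 shares of €74,000: Vidar and Nuria each take €74,000; Desmond's €74,000 share passes to Desmond's issue.
Desmond's share (€74,000) is divided into 2 shares of €37,000: Rosa and Esperanza each take €37,000.

Eira receives €74,000.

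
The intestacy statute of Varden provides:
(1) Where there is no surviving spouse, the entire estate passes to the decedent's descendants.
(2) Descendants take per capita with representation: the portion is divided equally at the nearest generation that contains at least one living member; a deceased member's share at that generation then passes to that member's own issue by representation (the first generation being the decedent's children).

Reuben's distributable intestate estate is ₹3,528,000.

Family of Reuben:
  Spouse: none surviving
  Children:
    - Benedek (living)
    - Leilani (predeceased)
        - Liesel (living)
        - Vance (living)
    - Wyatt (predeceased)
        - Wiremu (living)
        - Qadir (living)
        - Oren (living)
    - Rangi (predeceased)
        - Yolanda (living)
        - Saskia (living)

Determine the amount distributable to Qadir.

Qadir receives ₹294,000.

The entire ₹3,528,000 passes to the descendants.
That amount (₹3,528,000) is divided into 4 shares of ₹882,000: Benedek takes ₹882,000; Leilani's ₹882,000 share passes to Leilani's issue; Wyatt's ₹882,000 share passes to Wyatt's issue; Rangi's ₹882,000 share passes to Rangi's issue.
Leilani's share (₹882,000) is divided into 2 shares of ₹441,000: Liesel and Vance each take ₹441,000.
Wyatt's share (₹882,000) is divided into 3 shares of ₹294,000: Wiremu, Qadir, and Oren each take ₹294,000.
Rangi's share (₹882,000) is divided into 2 shares of ₹441,000: Yolanda and Saskia each take ₹441,000.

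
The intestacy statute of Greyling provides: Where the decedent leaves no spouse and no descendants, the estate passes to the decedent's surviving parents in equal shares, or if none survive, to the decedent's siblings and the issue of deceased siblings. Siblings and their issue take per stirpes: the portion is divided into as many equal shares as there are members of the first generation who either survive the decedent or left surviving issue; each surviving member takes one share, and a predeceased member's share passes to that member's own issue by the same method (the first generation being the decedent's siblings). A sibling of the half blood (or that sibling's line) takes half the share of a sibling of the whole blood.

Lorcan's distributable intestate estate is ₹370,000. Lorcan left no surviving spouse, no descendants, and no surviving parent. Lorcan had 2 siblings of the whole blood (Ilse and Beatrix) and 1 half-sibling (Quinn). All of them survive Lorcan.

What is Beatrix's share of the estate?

The entire ₹370,000 passes to the siblings and their issue.
Counting each half-blood sibling's line as half a unit, there are 5/2 units in ₹370,000, so one unit is ₹148,000. Whole-blood lines (Ilse and Beatrix) take ₹148,000 each; half-blood lines (Quinn) take ₹74,000 each.

Beatrix receives ₹148,000.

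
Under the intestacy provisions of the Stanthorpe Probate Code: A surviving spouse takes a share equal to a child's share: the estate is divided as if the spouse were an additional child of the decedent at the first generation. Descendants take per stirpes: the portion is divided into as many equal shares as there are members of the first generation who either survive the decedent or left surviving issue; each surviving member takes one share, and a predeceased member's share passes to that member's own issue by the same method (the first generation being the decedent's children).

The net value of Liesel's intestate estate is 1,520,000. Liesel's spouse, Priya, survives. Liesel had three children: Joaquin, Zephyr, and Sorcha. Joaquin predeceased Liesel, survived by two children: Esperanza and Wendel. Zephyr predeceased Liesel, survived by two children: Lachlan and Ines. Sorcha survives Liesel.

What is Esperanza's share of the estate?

The spouse counts as an additional share at the children's level, so there are 4 primary shares of 380,000. Priya takes one such share (380,000).
The children's combined portion (1,140,000) is divided into 3 shares of 380,000: Sorcha takes 380,000; Joaquin's 380,000 share passes to Joaquin's issue; Zephyr's 380,000 share passes to Zephyr's issue.
Joaquin's share (380,000) is divided into 2 shares of 190,000: Esperanza and Wendel each take 190,000.
Zephyr's share (380,000) is divided into 2 shares of 190,000: Lachlan and Ines each take 190,000.

Esperanza receives 190,000.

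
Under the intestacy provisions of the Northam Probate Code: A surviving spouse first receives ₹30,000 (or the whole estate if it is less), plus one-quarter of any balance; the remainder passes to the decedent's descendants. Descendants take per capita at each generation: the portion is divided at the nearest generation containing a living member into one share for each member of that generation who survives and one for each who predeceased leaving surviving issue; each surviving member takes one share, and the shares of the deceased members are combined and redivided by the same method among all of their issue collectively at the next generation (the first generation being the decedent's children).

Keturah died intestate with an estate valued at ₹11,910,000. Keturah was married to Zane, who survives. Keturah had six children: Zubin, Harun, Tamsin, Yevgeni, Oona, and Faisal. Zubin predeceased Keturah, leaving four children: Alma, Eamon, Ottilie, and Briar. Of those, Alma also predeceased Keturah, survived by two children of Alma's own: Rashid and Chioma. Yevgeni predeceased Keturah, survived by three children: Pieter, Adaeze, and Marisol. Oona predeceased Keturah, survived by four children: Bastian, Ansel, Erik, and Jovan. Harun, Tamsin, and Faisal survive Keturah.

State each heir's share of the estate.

Zane: ₹3,000,000; Rashid: ₹202,500; Chioma: ₹202,500; Eamon: ₹405,000; Ottilie: ₹405,000; Briar: ₹405,000; Harun: ₹1,485,000; Tamsin: ₹1,485,000; Pieter: ₹405,000; Adaeze: ₹405,000; Marisol: ₹405,000; Bastian: ₹405,000; Ansel: ₹405,000; Erik: ₹405,000; Jovan: ₹405,000; Faisal: ₹1,485,000

Zane first takes ₹30,000, leaving a balance of ₹11,880,000. Zane then takes one-quarter of the balance (₹2,970,000), for a total of ₹3,000,000. The remaining ₹8,910,000 passes to the descendants.
The descendants' portion (₹8,910,000) is divided at the children's generation into 6 shares of ₹1,485,000. Harun, Tamsin, and Faisal each take ₹1,485,000. The 3 shares of the deceased (Zubin, Yevgeni, and Oona) are combined into a pool of ₹4,455,000.
That pool (₹4,455,000) is divided at the grandchildren's generation into 11 shares of ₹405,000. Eamon, Ottilie, Briar, Pieter, Adaeze, Marisol, Bastian, Ansel, Erik, and Jovan each take ₹405,000. The remaining share for the deceased Alma (₹405,000) is carried to the next generation.
That pool (₹405,000) is divided at the great-grandchildren's generation equally among Rashid and Chioma: ₹202,500 each.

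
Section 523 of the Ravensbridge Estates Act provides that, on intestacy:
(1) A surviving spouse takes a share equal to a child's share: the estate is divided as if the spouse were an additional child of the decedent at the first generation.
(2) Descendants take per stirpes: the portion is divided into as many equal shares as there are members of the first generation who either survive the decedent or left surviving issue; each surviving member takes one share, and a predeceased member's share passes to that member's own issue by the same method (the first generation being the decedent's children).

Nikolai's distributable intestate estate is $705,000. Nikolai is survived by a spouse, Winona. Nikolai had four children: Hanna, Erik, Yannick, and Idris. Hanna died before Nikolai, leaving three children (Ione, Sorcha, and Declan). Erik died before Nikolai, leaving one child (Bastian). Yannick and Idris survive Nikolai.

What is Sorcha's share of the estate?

The spouse counts as an additional share at the children's level, so there are 5 primary shares of $141,000. Winona takes one such share ($141,000).
The children's combined portion ($564,000) is divided into 4 shares of $141,000: Yannick and Idris each take $141,000; Hanna's $141,000 share passes to Hanna's issue; Erik's $141,000 share passes to Erik's issue.
Hanna's share ($141,000) is divided into 3 shares of $47,000: Ione, Sorcha, and Declan each take $47,000.
Erik's share ($141,000) passes entirely to Bastian.

Sorcha receives $47,000.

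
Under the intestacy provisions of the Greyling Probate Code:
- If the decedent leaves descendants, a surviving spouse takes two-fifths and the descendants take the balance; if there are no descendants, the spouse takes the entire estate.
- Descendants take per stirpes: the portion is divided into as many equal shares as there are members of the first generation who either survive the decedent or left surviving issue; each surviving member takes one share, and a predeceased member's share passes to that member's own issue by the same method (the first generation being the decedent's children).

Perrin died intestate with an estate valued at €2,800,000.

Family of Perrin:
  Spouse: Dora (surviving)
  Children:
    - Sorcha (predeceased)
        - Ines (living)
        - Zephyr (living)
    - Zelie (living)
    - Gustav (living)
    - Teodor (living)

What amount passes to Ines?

Ines receives €210,000.

Dora takes two-fifths of €2,800,000 = €1,120,000. The remaining €1,680,000 passes to the descendants.
The descendants' portion (€1,680,000) is divided into 4 shares of €420,000: Zelie, Gustav, and Teodor each take €420,000; Sorcha's €420,000 share passes to Sorcha's issue.
Sorcha's share (€420,000) is divided into 2 shares of €210,000: Ines and Zephyr each take €210,000.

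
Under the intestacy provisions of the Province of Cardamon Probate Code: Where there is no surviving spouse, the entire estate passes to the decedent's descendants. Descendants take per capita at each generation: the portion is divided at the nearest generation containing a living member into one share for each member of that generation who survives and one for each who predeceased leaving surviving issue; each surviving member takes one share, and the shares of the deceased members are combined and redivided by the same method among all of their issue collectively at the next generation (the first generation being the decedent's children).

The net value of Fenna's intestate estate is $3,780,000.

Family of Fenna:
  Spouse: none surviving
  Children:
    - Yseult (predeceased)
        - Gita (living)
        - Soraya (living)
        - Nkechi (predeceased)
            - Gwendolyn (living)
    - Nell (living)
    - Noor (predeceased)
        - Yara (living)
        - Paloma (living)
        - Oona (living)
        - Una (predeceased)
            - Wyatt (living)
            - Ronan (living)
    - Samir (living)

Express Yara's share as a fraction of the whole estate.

The entire $3,780,000 passes to the descendants.
That amount ($3,780,000) is divided at the children's generation into 4 shares of $945,000. Nell and Samir each take $945,000. The 2 shares of the deceased (Yseult and Noor) are combined into a pool of $1,890,000.
That pool ($1,890,000) is divided at the grandchildren's generation into 7 shares of $270,000. Gita, Soraya, Yara, Paloma, and Oona each take $270,000. The 2 shares of the deceased (Nkechi and Una) are combined into a pool of $540,000.
That pool ($540,000) is divided at the great-grandchildren's generation equally among Gwendolyn, Wyatt, and Ronan: $180,000 each.

Yara receives 1/14 of the estate.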